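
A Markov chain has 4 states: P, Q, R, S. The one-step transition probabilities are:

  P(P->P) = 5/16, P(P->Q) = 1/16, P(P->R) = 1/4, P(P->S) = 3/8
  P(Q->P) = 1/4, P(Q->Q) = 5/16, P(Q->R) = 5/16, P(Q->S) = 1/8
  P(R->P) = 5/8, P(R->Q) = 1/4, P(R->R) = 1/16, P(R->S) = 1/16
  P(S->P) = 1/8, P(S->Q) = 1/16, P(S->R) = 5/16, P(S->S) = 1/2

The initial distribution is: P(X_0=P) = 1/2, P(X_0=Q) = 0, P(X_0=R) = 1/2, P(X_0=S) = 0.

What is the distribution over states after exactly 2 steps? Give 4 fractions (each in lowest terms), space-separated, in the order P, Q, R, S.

Answer: 159/512 67/512 125/512 161/512

Derivation:
Propagating the distribution step by step (d_{t+1} = d_t * P):
d_0 = (P=1/2, Q=0, R=1/2, S=0)
  d_1[P] = 1/2*5/16 + 0*1/4 + 1/2*5/8 + 0*1/8 = 15/32
  d_1[Q] = 1/2*1/16 + 0*5/16 + 1/2*1/4 + 0*1/16 = 5/32
  d_1[R] = 1/2*1/4 + 0*5/16 + 1/2*1/16 + 0*5/16 = 5/32
  d_1[S] = 1/2*3/8 + 0*1/8 + 1/2*1/16 + 0*1/2 = 7/32
d_1 = (P=15/32, Q=5/32, R=5/32, S=7/32)
  d_2[P] = 15/32*5/16 + 5/32*1/4 + 5/32*5/8 + 7/32*1/8 = 159/512
  d_2[Q] = 15/32*1/16 + 5/32*5/16 + 5/32*1/4 + 7/32*1/16 = 67/512
  d_2[R] = 15/32*1/4 + 5/32*5/16 + 5/32*1/16 + 7/32*5/16 = 125/512
  d_2[S] = 15/32*3/8 + 5/32*1/8 + 5/32*1/16 + 7/32*1/2 = 161/512
d_2 = (P=159/512, Q=67/512, R=125/512, S=161/512)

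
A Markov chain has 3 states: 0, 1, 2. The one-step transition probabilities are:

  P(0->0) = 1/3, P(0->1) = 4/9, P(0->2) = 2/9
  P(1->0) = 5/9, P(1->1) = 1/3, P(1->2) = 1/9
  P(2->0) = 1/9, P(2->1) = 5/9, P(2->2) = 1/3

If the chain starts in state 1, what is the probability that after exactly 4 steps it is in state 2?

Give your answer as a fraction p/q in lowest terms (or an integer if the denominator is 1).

Computing P^4 by repeated multiplication:
P^1 =
  0: [1/3, 4/9, 2/9]
  1: [5/9, 1/3, 1/9]
  2: [1/9, 5/9, 1/3]
P^2 =
  0: [31/81, 34/81, 16/81]
  1: [31/81, 34/81, 16/81]
  2: [31/81, 34/81, 16/81]
P^3 =
  0: [31/81, 34/81, 16/81]
  1: [31/81, 34/81, 16/81]
  2: [31/81, 34/81, 16/81]
P^4 =
  0: [31/81, 34/81, 16/81]
  1: [31/81, 34/81, 16/81]
  2: [31/81, 34/81, 16/81]

(P^4)[1 -> 2] = 16/81

Answer: 16/81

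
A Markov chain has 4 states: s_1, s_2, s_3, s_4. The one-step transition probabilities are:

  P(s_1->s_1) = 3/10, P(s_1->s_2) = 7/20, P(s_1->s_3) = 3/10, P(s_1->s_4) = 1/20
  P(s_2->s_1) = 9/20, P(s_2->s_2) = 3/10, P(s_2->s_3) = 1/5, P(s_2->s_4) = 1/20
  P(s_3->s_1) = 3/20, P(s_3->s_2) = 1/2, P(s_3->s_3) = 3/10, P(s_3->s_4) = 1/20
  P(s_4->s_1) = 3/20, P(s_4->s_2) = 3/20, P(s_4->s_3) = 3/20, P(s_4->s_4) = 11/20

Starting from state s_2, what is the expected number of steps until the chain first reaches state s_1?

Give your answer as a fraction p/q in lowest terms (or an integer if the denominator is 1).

Answer: 200/71

Derivation:
Let h_i = expected steps to first reach s_1 from state i.
Boundary: h_s_1 = 0.
First-step equations for the other states:
  h_s_2 = 1 + 9/20*h_s_1 + 3/10*h_s_2 + 1/5*h_s_3 + 1/20*h_s_4
  h_s_3 = 1 + 3/20*h_s_1 + 1/2*h_s_2 + 3/10*h_s_3 + 1/20*h_s_4
  h_s_4 = 1 + 3/20*h_s_1 + 3/20*h_s_2 + 3/20*h_s_3 + 11/20*h_s_4

Substituting h_s_1 = 0 and rearranging gives the linear system (I - Q) h = 1:
  [7/10, -1/5, -1/20] . (h_s_2, h_s_3, h_s_4) = 1
  [-1/2, 7/10, -1/20] . (h_s_2, h_s_3, h_s_4) = 1
  [-3/20, -3/20, 9/20] . (h_s_2, h_s_3, h_s_4) = 1

Solving yields:
  h_s_2 = 200/71
  h_s_3 = 800/213
  h_s_4 = 940/213

Starting state is s_2, so the expected hitting time is h_s_2 = 200/71.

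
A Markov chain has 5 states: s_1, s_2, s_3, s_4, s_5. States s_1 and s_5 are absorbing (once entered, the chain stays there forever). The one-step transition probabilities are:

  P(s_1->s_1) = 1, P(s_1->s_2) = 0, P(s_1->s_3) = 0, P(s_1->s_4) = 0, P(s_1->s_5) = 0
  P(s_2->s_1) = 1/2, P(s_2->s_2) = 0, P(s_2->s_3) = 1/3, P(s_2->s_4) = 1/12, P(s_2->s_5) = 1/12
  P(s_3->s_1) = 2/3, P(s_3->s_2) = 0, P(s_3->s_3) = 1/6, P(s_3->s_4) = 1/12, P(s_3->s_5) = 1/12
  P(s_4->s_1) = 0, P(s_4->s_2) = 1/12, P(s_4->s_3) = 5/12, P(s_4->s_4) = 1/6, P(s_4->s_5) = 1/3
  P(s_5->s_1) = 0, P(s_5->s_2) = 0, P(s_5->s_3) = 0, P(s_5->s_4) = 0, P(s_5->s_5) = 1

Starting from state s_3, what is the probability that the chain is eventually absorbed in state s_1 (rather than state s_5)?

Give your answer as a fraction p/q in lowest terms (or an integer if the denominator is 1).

Answer: 479/563

Derivation:
Let a_i = P(absorbed in s_1 | start in state i).
Boundary conditions: a_s_1 = 1, a_s_5 = 0.
For each transient state i, a_i = sum_j P(i->j) * a_j:
  a_s_2 = 1/2*a_s_1 + 0*a_s_2 + 1/3*a_s_3 + 1/12*a_s_4 + 1/12*a_s_5
  a_s_3 = 2/3*a_s_1 + 0*a_s_2 + 1/6*a_s_3 + 1/12*a_s_4 + 1/12*a_s_5
  a_s_4 = 0*a_s_1 + 1/12*a_s_2 + 5/12*a_s_3 + 1/6*a_s_4 + 1/3*a_s_5

Substituting a_s_1 = 1 and a_s_5 = 0, rearrange to (I - Q) a = r where r[i] = P(i -> s_1):
  [1, -1/3, -1/12] . (a_s_2, a_s_3, a_s_4) = 1/2
  [0, 5/6, -1/12] . (a_s_2, a_s_3, a_s_4) = 2/3
  [-1/12, -5/12, 5/6] . (a_s_2, a_s_3, a_s_4) = 0

Solving yields:
  a_s_2 = 465/563
  a_s_3 = 479/563
  a_s_4 = 286/563

Starting state is s_3, so the absorption probability is a_s_3 = 479/563.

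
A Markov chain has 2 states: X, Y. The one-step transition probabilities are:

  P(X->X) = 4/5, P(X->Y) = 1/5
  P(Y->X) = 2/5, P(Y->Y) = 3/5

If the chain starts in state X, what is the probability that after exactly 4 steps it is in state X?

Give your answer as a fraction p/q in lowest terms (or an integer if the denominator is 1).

Answer: 422/625

Derivation:
Computing P^4 by repeated multiplication:
P^1 =
  X: [4/5, 1/5]
  Y: [2/5, 3/5]
P^2 =
  X: [18/25, 7/25]
  Y: [14/25, 11/25]
P^3 =
  X: [86/125, 39/125]
  Y: [78/125, 47/125]
P^4 =
  X: [422/625, 203/625]
  Y: [406/625, 219/625]

(P^4)[X -> X] = 422/625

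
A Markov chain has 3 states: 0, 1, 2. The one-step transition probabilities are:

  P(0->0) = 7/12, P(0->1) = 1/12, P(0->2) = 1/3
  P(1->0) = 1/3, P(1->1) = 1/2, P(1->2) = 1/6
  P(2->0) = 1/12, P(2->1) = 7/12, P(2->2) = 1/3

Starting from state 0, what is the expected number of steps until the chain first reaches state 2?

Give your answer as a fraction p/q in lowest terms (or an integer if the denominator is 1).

Let h_i = expected steps to first reach 2 from state i.
Boundary: h_2 = 0.
First-step equations for the other states:
  h_0 = 1 + 7/12*h_0 + 1/12*h_1 + 1/3*h_2
  h_1 = 1 + 1/3*h_0 + 1/2*h_1 + 1/6*h_2

Substituting h_2 = 0 and rearranging gives the linear system (I - Q) h = 1:
  [5/12, -1/12] . (h_0, h_1) = 1
  [-1/3, 1/2] . (h_0, h_1) = 1

Solving yields:
  h_0 = 42/13
  h_1 = 54/13

Starting state is 0, so the expected hitting time is h_0 = 42/13.

Answer: 42/13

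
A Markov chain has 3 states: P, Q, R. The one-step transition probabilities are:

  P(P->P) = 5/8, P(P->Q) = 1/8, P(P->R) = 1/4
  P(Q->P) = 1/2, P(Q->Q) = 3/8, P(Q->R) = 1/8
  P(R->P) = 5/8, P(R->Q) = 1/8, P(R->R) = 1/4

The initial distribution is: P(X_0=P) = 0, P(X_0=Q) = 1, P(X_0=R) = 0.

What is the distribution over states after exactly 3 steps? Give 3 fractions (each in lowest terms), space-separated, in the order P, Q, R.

Propagating the distribution step by step (d_{t+1} = d_t * P):
d_0 = (P=0, Q=1, R=0)
  d_1[P] = 0*5/8 + 1*1/2 + 0*5/8 = 1/2
  d_1[Q] = 0*1/8 + 1*3/8 + 0*1/8 = 3/8
  d_1[R] = 0*1/4 + 1*1/8 + 0*1/4 = 1/8
d_1 = (P=1/2, Q=3/8, R=1/8)
  d_2[P] = 1/2*5/8 + 3/8*1/2 + 1/8*5/8 = 37/64
  d_2[Q] = 1/2*1/8 + 3/8*3/8 + 1/8*1/8 = 7/32
  d_2[R] = 1/2*1/4 + 3/8*1/8 + 1/8*1/4 = 13/64
d_2 = (P=37/64, Q=7/32, R=13/64)
  d_3[P] = 37/64*5/8 + 7/32*1/2 + 13/64*5/8 = 153/256
  d_3[Q] = 37/64*1/8 + 7/32*3/8 + 13/64*1/8 = 23/128
  d_3[R] = 37/64*1/4 + 7/32*1/8 + 13/64*1/4 = 57/256
d_3 = (P=153/256, Q=23/128, R=57/256)

Answer: 153/256 23/128 57/256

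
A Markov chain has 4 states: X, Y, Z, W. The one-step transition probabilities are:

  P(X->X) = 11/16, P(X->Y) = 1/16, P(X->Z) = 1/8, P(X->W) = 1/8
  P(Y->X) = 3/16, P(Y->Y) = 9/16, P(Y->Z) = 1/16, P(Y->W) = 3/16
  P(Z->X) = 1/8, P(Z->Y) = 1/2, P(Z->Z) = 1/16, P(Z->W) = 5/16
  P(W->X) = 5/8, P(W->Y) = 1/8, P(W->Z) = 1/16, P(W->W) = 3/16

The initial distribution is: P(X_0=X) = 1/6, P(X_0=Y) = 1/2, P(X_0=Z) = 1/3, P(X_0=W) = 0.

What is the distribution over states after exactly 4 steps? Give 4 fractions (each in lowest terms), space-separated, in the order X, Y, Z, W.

Answer: 3005/6144 4095/16384 5995/65536 33323/196608

Derivation:
Propagating the distribution step by step (d_{t+1} = d_t * P):
d_0 = (X=1/6, Y=1/2, Z=1/3, W=0)
  d_1[X] = 1/6*11/16 + 1/2*3/16 + 1/3*1/8 + 0*5/8 = 1/4
  d_1[Y] = 1/6*1/16 + 1/2*9/16 + 1/3*1/2 + 0*1/8 = 11/24
  d_1[Z] = 1/6*1/8 + 1/2*1/16 + 1/3*1/16 + 0*1/16 = 7/96
  d_1[W] = 1/6*1/8 + 1/2*3/16 + 1/3*5/16 + 0*3/16 = 7/32
d_1 = (X=1/4, Y=11/24, Z=7/96, W=7/32)
  d_2[X] = 1/4*11/16 + 11/24*3/16 + 7/96*1/8 + 7/32*5/8 = 155/384
  d_2[Y] = 1/4*1/16 + 11/24*9/16 + 7/96*1/2 + 7/32*1/8 = 259/768
  d_2[Z] = 1/4*1/8 + 11/24*1/16 + 7/96*1/16 + 7/32*1/16 = 5/64
  d_2[W] = 1/4*1/8 + 11/24*3/16 + 7/96*5/16 + 7/32*3/16 = 139/768
d_2 = (X=155/384, Y=259/768, Z=5/64, W=139/768)
  d_3[X] = 155/384*11/16 + 259/768*3/16 + 5/64*1/8 + 139/768*5/8 = 1899/4096
  d_3[Y] = 155/384*1/16 + 259/768*9/16 + 5/64*1/2 + 139/768*1/8 = 1133/4096
  d_3[Z] = 155/384*1/8 + 259/768*1/16 + 5/64*1/16 + 139/768*1/16 = 539/6144
  d_3[W] = 155/384*1/8 + 259/768*3/16 + 5/64*5/16 + 139/768*3/16 = 1057/6144
d_3 = (X=1899/4096, Y=1133/4096, Z=539/6144, W=1057/6144)
  d_4[X] = 1899/4096*11/16 + 1133/4096*3/16 + 539/6144*1/8 + 1057/6144*5/8 = 3005/6144
  d_4[Y] = 1899/4096*1/16 + 1133/4096*9/16 + 539/6144*1/2 + 1057/6144*1/8 = 4095/16384
  d_4[Z] = 1899/4096*1/8 + 1133/4096*1/16 + 539/6144*1/16 + 1057/6144*1/16 = 5995/65536
  d_4[W] = 1899/4096*1/8 + 1133/4096*3/16 + 539/6144*5/16 + 1057/6144*3/16 = 33323/196608
d_4 = (X=3005/6144, Y=4095/16384, Z=5995/65536, W=33323/196608)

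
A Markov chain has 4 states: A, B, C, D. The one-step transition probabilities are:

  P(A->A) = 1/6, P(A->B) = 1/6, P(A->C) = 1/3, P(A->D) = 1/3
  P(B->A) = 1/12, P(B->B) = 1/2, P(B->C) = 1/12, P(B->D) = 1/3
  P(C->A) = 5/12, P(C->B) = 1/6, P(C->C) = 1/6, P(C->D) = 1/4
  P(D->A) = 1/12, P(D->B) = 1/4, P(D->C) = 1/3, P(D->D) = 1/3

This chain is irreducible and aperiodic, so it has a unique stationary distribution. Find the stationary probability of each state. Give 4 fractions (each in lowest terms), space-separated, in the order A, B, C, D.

Answer: 77/447 388/1341 100/447 422/1341

Derivation:
The stationary distribution satisfies pi = pi * P, i.e.:
  pi_A = 1/6*pi_A + 1/12*pi_B + 5/12*pi_C + 1/12*pi_D
  pi_B = 1/6*pi_A + 1/2*pi_B + 1/6*pi_C + 1/4*pi_D
  pi_C = 1/3*pi_A + 1/12*pi_B + 1/6*pi_C + 1/3*pi_D
  pi_D = 1/3*pi_A + 1/3*pi_B + 1/4*pi_C + 1/3*pi_D
with normalization: pi_A + pi_B + pi_C + pi_D = 1.

Using the first 3 balance equations plus normalization, the linear system A*pi = b is:
  [-5/6, 1/12, 5/12, 1/12] . pi = 0
  [1/6, -1/2, 1/6, 1/4] . pi = 0
  [1/3, 1/12, -5/6, 1/3] . pi = 0
  [1, 1, 1, 1] . pi = 1

Solving yields:
  pi_A = 77/447
  pi_B = 388/1341
  pi_C = 100/447
  pi_D = 422/1341

Verification (pi * P):
  77/447*1/6 + 388/1341*1/12 + 100/447*5/12 + 422/1341*1/12 = 77/447 = pi_A  (ok)
  77/447*1/6 + 388/1341*1/2 + 100/447*1/6 + 422/1341*1/4 = 388/1341 = pi_B  (ok)
  77/447*1/3 + 388/1341*1/12 + 100/447*1/6 + 422/1341*1/3 = 100/447 = pi_C  (ok)
  77/447*1/3 + 388/1341*1/3 + 100/447*1/4 + 422/1341*1/3 = 422/1341 = pi_D  (ok)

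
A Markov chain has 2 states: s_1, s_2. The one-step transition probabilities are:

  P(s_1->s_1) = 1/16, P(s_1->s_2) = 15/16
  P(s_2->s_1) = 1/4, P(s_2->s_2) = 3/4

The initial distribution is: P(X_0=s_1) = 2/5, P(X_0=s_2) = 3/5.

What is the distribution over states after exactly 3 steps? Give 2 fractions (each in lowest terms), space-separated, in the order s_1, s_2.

Propagating the distribution step by step (d_{t+1} = d_t * P):
d_0 = (s_1=2/5, s_2=3/5)
  d_1[s_1] = 2/5*1/16 + 3/5*1/4 = 7/40
  d_1[s_2] = 2/5*15/16 + 3/5*3/4 = 33/40
d_1 = (s_1=7/40, s_2=33/40)
  d_2[s_1] = 7/40*1/16 + 33/40*1/4 = 139/640
  d_2[s_2] = 7/40*15/16 + 33/40*3/4 = 501/640
d_2 = (s_1=139/640, s_2=501/640)
  d_3[s_1] = 139/640*1/16 + 501/640*1/4 = 2143/10240
  d_3[s_2] = 139/640*15/16 + 501/640*3/4 = 8097/10240
d_3 = (s_1=2143/10240, s_2=8097/10240)

Answer: 2143/10240 8097/10240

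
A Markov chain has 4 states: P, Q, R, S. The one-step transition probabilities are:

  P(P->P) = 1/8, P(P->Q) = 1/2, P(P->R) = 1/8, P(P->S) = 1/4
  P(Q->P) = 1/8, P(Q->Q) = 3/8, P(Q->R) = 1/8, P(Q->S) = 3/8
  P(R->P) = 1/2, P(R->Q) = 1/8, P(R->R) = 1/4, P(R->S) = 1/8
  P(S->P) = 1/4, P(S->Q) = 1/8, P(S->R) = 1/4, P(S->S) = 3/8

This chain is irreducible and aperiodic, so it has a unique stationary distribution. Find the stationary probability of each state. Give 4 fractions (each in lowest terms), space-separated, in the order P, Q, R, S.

Answer: 55/237 67/237 44/237 71/237

Derivation:
The stationary distribution satisfies pi = pi * P, i.e.:
  pi_P = 1/8*pi_P + 1/8*pi_Q + 1/2*pi_R + 1/4*pi_S
  pi_Q = 1/2*pi_P + 3/8*pi_Q + 1/8*pi_R + 1/8*pi_S
  pi_R = 1/8*pi_P + 1/8*pi_Q + 1/4*pi_R + 1/4*pi_S
  pi_S = 1/4*pi_P + 3/8*pi_Q + 1/8*pi_R + 3/8*pi_S
with normalization: pi_P + pi_Q + pi_R + pi_S = 1.

Using the first 3 balance equations plus normalization, the linear system A*pi = b is:
  [-7/8, 1/8, 1/2, 1/4] . pi = 0
  [1/2, -5/8, 1/8, 1/8] . pi = 0
  [1/8, 1/8, -3/4, 1/4] . pi = 0
  [1, 1, 1, 1] . pi = 1

Solving yields:
  pi_P = 55/237
  pi_Q = 67/237
  pi_R = 44/237
  pi_S = 71/237

Verification (pi * P):
  55/237*1/8 + 67/237*1/8 + 44/237*1/2 + 71/237*1/4 = 55/237 = pi_P  (ok)
  55/237*1/2 + 67/237*3/8 + 44/237*1/8 + 71/237*1/8 = 67/237 = pi_Q  (ok)
  55/237*1/8 + 67/237*1/8 + 44/237*1/4 + 71/237*1/4 = 44/237 = pi_R  (ok)
  55/237*1/4 + 67/237*3/8 + 44/237*1/8 + 71/237*3/8 = 71/237 = pi_S  (ok)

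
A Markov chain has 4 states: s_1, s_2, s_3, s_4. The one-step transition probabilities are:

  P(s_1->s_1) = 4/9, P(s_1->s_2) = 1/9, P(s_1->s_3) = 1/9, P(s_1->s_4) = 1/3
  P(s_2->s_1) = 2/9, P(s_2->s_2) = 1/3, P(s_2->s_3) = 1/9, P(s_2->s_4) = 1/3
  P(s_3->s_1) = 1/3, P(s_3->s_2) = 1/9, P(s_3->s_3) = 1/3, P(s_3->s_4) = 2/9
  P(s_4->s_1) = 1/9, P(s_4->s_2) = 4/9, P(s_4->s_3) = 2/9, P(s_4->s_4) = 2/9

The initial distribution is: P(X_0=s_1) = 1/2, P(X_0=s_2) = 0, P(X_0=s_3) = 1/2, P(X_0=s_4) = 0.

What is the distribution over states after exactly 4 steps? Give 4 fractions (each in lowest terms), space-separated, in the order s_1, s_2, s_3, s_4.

Propagating the distribution step by step (d_{t+1} = d_t * P):
d_0 = (s_1=1/2, s_2=0, s_3=1/2, s_4=0)
  d_1[s_1] = 1/2*4/9 + 0*2/9 + 1/2*1/3 + 0*1/9 = 7/18
  d_1[s_2] = 1/2*1/9 + 0*1/3 + 1/2*1/9 + 0*4/9 = 1/9
  d_1[s_3] = 1/2*1/9 + 0*1/9 + 1/2*1/3 + 0*2/9 = 2/9
  d_1[s_4] = 1/2*1/3 + 0*1/3 + 1/2*2/9 + 0*2/9 = 5/18
d_1 = (s_1=7/18, s_2=1/9, s_3=2/9, s_4=5/18)
  d_2[s_1] = 7/18*4/9 + 1/9*2/9 + 2/9*1/3 + 5/18*1/9 = 49/162
  d_2[s_2] = 7/18*1/9 + 1/9*1/3 + 2/9*1/9 + 5/18*4/9 = 37/162
  d_2[s_3] = 7/18*1/9 + 1/9*1/9 + 2/9*1/3 + 5/18*2/9 = 31/162
  d_2[s_4] = 7/18*1/3 + 1/9*1/3 + 2/9*2/9 + 5/18*2/9 = 5/18
d_2 = (s_1=49/162, s_2=37/162, s_3=31/162, s_4=5/18)
  d_3[s_1] = 49/162*4/9 + 37/162*2/9 + 31/162*1/3 + 5/18*1/9 = 68/243
  d_3[s_2] = 49/162*1/9 + 37/162*1/3 + 31/162*1/9 + 5/18*4/9 = 371/1458
  d_3[s_3] = 49/162*1/9 + 37/162*1/9 + 31/162*1/3 + 5/18*2/9 = 269/1458
  d_3[s_4] = 49/162*1/3 + 37/162*1/3 + 31/162*2/9 + 5/18*2/9 = 205/729
d_3 = (s_1=68/243, s_2=371/1458, s_3=269/1458, s_4=205/729)
  d_4[s_1] = 68/243*4/9 + 371/1458*2/9 + 269/1458*1/3 + 205/729*1/9 = 133/486
  d_4[s_2] = 68/243*1/9 + 371/1458*1/3 + 269/1458*1/9 + 205/729*4/9 = 1715/6561
  d_4[s_3] = 68/243*1/9 + 371/1458*1/9 + 269/1458*1/3 + 205/729*2/9 = 401/2187
  d_4[s_4] = 68/243*1/3 + 371/1458*1/3 + 269/1458*2/9 + 205/729*2/9 = 3695/13122
d_4 = (s_1=133/486, s_2=1715/6561, s_3=401/2187, s_4=3695/13122)

Answer: 133/486 1715/6561 401/2187 3695/13122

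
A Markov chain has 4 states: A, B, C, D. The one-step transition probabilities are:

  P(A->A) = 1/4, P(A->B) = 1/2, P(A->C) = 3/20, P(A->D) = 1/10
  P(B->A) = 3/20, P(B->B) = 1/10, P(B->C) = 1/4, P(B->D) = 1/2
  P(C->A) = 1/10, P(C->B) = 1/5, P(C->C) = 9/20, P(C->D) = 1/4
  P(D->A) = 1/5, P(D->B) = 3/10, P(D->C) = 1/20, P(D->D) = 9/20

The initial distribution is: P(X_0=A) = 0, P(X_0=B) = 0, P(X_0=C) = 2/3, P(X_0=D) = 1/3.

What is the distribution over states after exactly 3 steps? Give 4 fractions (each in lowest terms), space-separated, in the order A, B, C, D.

Propagating the distribution step by step (d_{t+1} = d_t * P):
d_0 = (A=0, B=0, C=2/3, D=1/3)
  d_1[A] = 0*1/4 + 0*3/20 + 2/3*1/10 + 1/3*1/5 = 2/15
  d_1[B] = 0*1/2 + 0*1/10 + 2/3*1/5 + 1/3*3/10 = 7/30
  d_1[C] = 0*3/20 + 0*1/4 + 2/3*9/20 + 1/3*1/20 = 19/60
  d_1[D] = 0*1/10 + 0*1/2 + 2/3*1/4 + 1/3*9/20 = 19/60
d_1 = (A=2/15, B=7/30, C=19/60, D=19/60)
  d_2[A] = 2/15*1/4 + 7/30*3/20 + 19/60*1/10 + 19/60*1/5 = 49/300
  d_2[B] = 2/15*1/2 + 7/30*1/10 + 19/60*1/5 + 19/60*3/10 = 149/600
  d_2[C] = 2/15*3/20 + 7/30*1/4 + 19/60*9/20 + 19/60*1/20 = 71/300
  d_2[D] = 2/15*1/10 + 7/30*1/2 + 19/60*1/4 + 19/60*9/20 = 211/600
d_2 = (A=49/300, B=149/600, C=71/300, D=211/600)
  d_3[A] = 49/300*1/4 + 149/600*3/20 + 71/300*1/10 + 211/600*1/5 = 413/2400
  d_3[B] = 49/300*1/2 + 149/600*1/10 + 71/300*1/5 + 211/600*3/10 = 389/1500
  d_3[C] = 49/300*3/20 + 149/600*1/4 + 71/300*9/20 + 211/600*1/20 = 79/375
  d_3[D] = 49/300*1/10 + 149/600*1/2 + 71/300*1/4 + 211/600*9/20 = 859/2400
d_3 = (A=413/2400, B=389/1500, C=79/375, D=859/2400)

Answer: 413/2400 389/1500 79/375 859/2400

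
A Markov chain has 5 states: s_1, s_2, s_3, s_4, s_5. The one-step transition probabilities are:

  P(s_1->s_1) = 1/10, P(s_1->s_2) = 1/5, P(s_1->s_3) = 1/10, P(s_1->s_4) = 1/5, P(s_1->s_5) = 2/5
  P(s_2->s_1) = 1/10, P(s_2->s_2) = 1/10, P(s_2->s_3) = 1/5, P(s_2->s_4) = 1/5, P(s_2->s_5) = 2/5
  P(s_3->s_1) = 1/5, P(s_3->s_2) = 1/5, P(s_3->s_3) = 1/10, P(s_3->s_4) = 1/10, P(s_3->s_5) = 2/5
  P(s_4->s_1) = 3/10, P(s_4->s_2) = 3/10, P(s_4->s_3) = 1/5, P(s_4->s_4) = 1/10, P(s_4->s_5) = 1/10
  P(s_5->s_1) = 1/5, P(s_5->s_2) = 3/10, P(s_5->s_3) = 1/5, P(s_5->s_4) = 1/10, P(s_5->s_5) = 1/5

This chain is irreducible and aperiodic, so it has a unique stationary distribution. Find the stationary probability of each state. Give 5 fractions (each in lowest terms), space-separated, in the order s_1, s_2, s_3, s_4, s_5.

The stationary distribution satisfies pi = pi * P, i.e.:
  pi_s_1 = 1/10*pi_s_1 + 1/10*pi_s_2 + 1/5*pi_s_3 + 3/10*pi_s_4 + 1/5*pi_s_5
  pi_s_2 = 1/5*pi_s_1 + 1/10*pi_s_2 + 1/5*pi_s_3 + 3/10*pi_s_4 + 3/10*pi_s_5
  pi_s_3 = 1/10*pi_s_1 + 1/5*pi_s_2 + 1/10*pi_s_3 + 1/5*pi_s_4 + 1/5*pi_s_5
  pi_s_4 = 1/5*pi_s_1 + 1/5*pi_s_2 + 1/10*pi_s_3 + 1/10*pi_s_4 + 1/10*pi_s_5
  pi_s_5 = 2/5*pi_s_1 + 2/5*pi_s_2 + 2/5*pi_s_3 + 1/10*pi_s_4 + 1/5*pi_s_5
with normalization: pi_s_1 + pi_s_2 + pi_s_3 + pi_s_4 + pi_s_5 = 1.

Using the first 4 balance equations plus normalization, the linear system A*pi = b is:
  [-9/10, 1/10, 1/5, 3/10, 1/5] . pi = 0
  [1/5, -9/10, 1/5, 3/10, 3/10] . pi = 0
  [1/10, 1/5, -9/10, 1/5, 1/5] . pi = 0
  [1/5, 1/5, 1/10, -9/10, 1/10] . pi = 0
  [1, 1, 1, 1, 1] . pi = 1

Solving yields:
  pi_s_1 = 831/4766
  pi_s_2 = 3169/14298
  pi_s_3 = 791/4766
  pi_s_4 = 998/7149
  pi_s_5 = 4267/14298

Verification (pi * P):
  831/4766*1/10 + 3169/14298*1/10 + 791/4766*1/5 + 998/7149*3/10 + 4267/14298*1/5 = 831/4766 = pi_s_1  (ok)
  831/4766*1/5 + 3169/14298*1/10 + 791/4766*1/5 + 998/7149*3/10 + 4267/14298*3/10 = 3169/14298 = pi_s_2  (ok)
  831/4766*1/10 + 3169/14298*1/5 + 791/4766*1/10 + 998/7149*1/5 + 4267/14298*1/5 = 791/4766 = pi_s_3  (ok)
  831/4766*1/5 + 3169/14298*1/5 + 791/4766*1/10 + 998/7149*1/10 + 4267/14298*1/10 = 998/7149 = pi_s_4  (ok)
  831/4766*2/5 + 3169/14298*2/5 + 791/4766*2/5 + 998/7149*1/10 + 4267/14298*1/5 = 4267/14298 = pi_s_5  (ok)

Answer: 831/4766 3169/14298 791/4766 998/7149 4267/14298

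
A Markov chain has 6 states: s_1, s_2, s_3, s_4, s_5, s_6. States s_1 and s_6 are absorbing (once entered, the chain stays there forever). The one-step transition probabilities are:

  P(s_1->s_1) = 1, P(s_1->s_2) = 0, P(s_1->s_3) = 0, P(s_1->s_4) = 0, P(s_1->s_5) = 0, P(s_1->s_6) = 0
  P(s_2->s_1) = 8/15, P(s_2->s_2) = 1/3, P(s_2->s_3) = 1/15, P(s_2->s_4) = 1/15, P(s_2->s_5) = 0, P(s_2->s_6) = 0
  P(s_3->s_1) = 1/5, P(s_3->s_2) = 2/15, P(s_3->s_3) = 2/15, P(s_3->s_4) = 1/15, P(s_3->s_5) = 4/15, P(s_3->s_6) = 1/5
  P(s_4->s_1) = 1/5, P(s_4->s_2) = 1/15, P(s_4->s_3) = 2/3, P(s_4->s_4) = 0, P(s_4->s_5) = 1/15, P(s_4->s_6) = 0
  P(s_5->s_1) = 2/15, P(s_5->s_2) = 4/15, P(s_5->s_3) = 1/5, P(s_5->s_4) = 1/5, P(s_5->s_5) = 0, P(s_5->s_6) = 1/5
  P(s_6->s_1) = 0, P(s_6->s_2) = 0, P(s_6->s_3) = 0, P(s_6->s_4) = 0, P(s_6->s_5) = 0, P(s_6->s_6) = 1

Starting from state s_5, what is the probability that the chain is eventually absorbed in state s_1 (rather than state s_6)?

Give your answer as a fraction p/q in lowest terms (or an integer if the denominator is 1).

Answer: 2501/3819

Derivation:
Let a_i = P(absorbed in s_1 | start in state i).
Boundary conditions: a_s_1 = 1, a_s_6 = 0.
For each transient state i, a_i = sum_j P(i->j) * a_j:
  a_s_2 = 8/15*a_s_1 + 1/3*a_s_2 + 1/15*a_s_3 + 1/15*a_s_4 + 0*a_s_5 + 0*a_s_6
  a_s_3 = 1/5*a_s_1 + 2/15*a_s_2 + 2/15*a_s_3 + 1/15*a_s_4 + 4/15*a_s_5 + 1/5*a_s_6
  a_s_4 = 1/5*a_s_1 + 1/15*a_s_2 + 2/3*a_s_3 + 0*a_s_4 + 1/15*a_s_5 + 0*a_s_6
  a_s_5 = 2/15*a_s_1 + 4/15*a_s_2 + 1/5*a_s_3 + 1/5*a_s_4 + 0*a_s_5 + 1/5*a_s_6

Substituting a_s_1 = 1 and a_s_6 = 0, rearrange to (I - Q) a = r where r[i] = P(i -> s_1):
  [2/3, -1/15, -1/15, 0] . (a_s_2, a_s_3, a_s_4, a_s_5) = 8/15
  [-2/15, 13/15, -1/15, -4/15] . (a_s_2, a_s_3, a_s_4, a_s_5) = 1/5
  [-1/15, -2/3, 1, -1/15] . (a_s_2, a_s_3, a_s_4, a_s_5) = 1/5
  [-4/15, -1/5, -1/5, 1] . (a_s_2, a_s_3, a_s_4, a_s_5) = 2/15

Solving yields:
  a_s_2 = 2383/2546
  a_s_3 = 4829/7638
  a_s_4 = 5557/7638
  a_s_5 = 2501/3819

Starting state is s_5, so the absorption probability is a_s_5 = 2501/3819.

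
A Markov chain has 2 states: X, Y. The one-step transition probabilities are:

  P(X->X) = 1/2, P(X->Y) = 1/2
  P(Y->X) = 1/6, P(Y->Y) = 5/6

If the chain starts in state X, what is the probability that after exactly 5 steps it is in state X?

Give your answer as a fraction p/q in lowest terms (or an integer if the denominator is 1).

Answer: 41/162

Derivation:
Computing P^5 by repeated multiplication:
P^1 =
  X: [1/2, 1/2]
  Y: [1/6, 5/6]
P^2 =
  X: [1/3, 2/3]
  Y: [2/9, 7/9]
P^3 =
  X: [5/18, 13/18]
  Y: [13/54, 41/54]
P^4 =
  X: [7/27, 20/27]
  Y: [20/81, 61/81]
P^5 =
  X: [41/162, 121/162]
  Y: [121/486, 365/486]

(P^5)[X -> X] = 41/162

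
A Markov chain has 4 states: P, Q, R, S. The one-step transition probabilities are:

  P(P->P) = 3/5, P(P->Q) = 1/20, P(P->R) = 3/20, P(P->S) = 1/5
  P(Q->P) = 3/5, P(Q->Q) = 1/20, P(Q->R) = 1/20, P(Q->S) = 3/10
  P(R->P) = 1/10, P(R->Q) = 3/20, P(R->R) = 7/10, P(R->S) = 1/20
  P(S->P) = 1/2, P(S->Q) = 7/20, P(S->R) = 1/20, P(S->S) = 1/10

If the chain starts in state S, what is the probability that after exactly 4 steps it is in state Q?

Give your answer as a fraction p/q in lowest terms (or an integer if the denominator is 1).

Computing P^4 by repeated multiplication:
P^1 =
  P: [3/5, 1/20, 3/20, 1/5]
  Q: [3/5, 1/20, 1/20, 3/10]
  R: [1/10, 3/20, 7/10, 1/20]
  S: [1/2, 7/20, 1/20, 1/10]
P^2 =
  P: [101/200, 1/8, 83/400, 13/80]
  Q: [109/200, 29/200, 57/400, 67/400]
  R: [49/200, 27/200, 103/200, 21/200]
  S: [113/200, 17/200, 53/400, 87/400]
P^3 =
  P: [12/25, 239/2000, 1883/8000, 1321/8000]
  Q: [64/125, 229/2000, 1577/8000, 1411/8000]
  R: [83/250, 133/1000, 1637/4000, 503/4000]
  S: [64/125, 257/2000, 1541/8000, 267/1600]
P^4 =
  P: [2329/5000, 4923/40000, 40159/160000, 25621/160000]
  Q: [2419/5000, 981/8000, 36693/160000, 26279/160000]
  R: [957/2500, 2573/20000, 27937/80000, 11147/80000]
  S: [487/1000, 4773/40000, 1449/6400, 26763/160000]

(P^4)[S -> Q] = 4773/40000

Answer: 4773/40000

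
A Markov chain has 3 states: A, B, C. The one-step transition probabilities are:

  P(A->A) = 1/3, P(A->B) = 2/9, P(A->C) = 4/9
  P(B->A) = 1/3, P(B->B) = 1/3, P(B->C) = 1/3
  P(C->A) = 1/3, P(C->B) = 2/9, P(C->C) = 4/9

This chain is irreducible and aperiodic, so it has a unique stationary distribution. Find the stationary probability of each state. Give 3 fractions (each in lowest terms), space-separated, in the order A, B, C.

Answer: 1/3 1/4 5/12

Derivation:
The stationary distribution satisfies pi = pi * P, i.e.:
  pi_A = 1/3*pi_A + 1/3*pi_B + 1/3*pi_C
  pi_B = 2/9*pi_A + 1/3*pi_B + 2/9*pi_C
  pi_C = 4/9*pi_A + 1/3*pi_B + 4/9*pi_C
with normalization: pi_A + pi_B + pi_C = 1.

Using the first 2 balance equations plus normalization, the linear system A*pi = b is:
  [-2/3, 1/3, 1/3] . pi = 0
  [2/9, -2/3, 2/9] . pi = 0
  [1, 1, 1] . pi = 1

Solving yields:
  pi_A = 1/3
  pi_B = 1/4
  pi_C = 5/12

Verification (pi * P):
  1/3*1/3 + 1/4*1/3 + 5/12*1/3 = 1/3 = pi_A  (ok)
  1/3*2/9 + 1/4*1/3 + 5/12*2/9 = 1/4 = pi_B  (ok)
  1/3*4/9 + 1/4*1/3 + 5/12*4/9 = 5/12 = pi_C  (ok)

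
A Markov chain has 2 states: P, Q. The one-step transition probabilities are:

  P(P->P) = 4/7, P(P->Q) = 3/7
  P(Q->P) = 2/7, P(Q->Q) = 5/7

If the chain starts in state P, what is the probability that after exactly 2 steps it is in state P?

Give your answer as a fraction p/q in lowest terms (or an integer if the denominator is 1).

Answer: 22/49

Derivation:
Computing P^2 by repeated multiplication:
P^1 =
  P: [4/7, 3/7]
  Q: [2/7, 5/7]
P^2 =
  P: [22/49, 27/49]
  Q: [18/49, 31/49]

(P^2)[P -> P] = 22/49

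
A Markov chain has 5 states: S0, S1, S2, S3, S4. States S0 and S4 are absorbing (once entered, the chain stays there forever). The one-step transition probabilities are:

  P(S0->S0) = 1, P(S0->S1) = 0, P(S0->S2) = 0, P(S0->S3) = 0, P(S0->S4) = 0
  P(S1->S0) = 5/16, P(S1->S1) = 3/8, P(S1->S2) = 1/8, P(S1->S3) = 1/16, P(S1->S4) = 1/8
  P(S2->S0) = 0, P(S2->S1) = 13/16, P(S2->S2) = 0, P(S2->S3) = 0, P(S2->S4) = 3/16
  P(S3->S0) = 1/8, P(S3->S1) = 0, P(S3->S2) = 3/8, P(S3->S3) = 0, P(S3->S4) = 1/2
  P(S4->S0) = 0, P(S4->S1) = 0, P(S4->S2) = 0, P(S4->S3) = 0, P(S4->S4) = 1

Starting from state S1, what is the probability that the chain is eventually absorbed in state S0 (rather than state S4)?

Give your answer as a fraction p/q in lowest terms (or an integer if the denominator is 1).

Answer: 656/1033

Derivation:
Let a_i = P(absorbed in S0 | start in state i).
Boundary conditions: a_S0 = 1, a_S4 = 0.
For each transient state i, a_i = sum_j P(i->j) * a_j:
  a_S1 = 5/16*a_S0 + 3/8*a_S1 + 1/8*a_S2 + 1/16*a_S3 + 1/8*a_S4
  a_S2 = 0*a_S0 + 13/16*a_S1 + 0*a_S2 + 0*a_S3 + 3/16*a_S4
  a_S3 = 1/8*a_S0 + 0*a_S1 + 3/8*a_S2 + 0*a_S3 + 1/2*a_S4

Substituting a_S0 = 1 and a_S4 = 0, rearrange to (I - Q) a = r where r[i] = P(i -> S0):
  [5/8, -1/8, -1/16] . (a_S1, a_S2, a_S3) = 5/16
  [-13/16, 1, 0] . (a_S1, a_S2, a_S3) = 0
  [0, -3/8, 1] . (a_S1, a_S2, a_S3) = 1/8

Solving yields:
  a_S1 = 656/1033
  a_S2 = 533/1033
  a_S3 = 329/1033

Starting state is S1, so the absorption probability is a_S1 = 656/1033.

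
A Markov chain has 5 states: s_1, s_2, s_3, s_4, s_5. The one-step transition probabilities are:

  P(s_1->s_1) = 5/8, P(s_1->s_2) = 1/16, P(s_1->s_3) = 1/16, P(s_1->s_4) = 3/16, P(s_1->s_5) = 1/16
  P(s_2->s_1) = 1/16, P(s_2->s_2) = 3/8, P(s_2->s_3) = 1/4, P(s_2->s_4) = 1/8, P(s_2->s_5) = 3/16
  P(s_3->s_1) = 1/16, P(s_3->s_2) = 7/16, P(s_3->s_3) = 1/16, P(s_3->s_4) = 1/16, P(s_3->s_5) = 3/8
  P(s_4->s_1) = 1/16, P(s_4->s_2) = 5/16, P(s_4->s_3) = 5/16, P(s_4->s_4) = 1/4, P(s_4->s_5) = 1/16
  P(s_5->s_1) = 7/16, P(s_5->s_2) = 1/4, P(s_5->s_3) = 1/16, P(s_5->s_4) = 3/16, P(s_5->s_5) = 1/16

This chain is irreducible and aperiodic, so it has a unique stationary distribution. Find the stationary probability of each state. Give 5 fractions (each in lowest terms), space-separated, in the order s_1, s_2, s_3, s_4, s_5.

The stationary distribution satisfies pi = pi * P, i.e.:
  pi_s_1 = 5/8*pi_s_1 + 1/16*pi_s_2 + 1/16*pi_s_3 + 1/16*pi_s_4 + 7/16*pi_s_5
  pi_s_2 = 1/16*pi_s_1 + 3/8*pi_s_2 + 7/16*pi_s_3 + 5/16*pi_s_4 + 1/4*pi_s_5
  pi_s_3 = 1/16*pi_s_1 + 1/4*pi_s_2 + 1/16*pi_s_3 + 5/16*pi_s_4 + 1/16*pi_s_5
  pi_s_4 = 3/16*pi_s_1 + 1/8*pi_s_2 + 1/16*pi_s_3 + 1/4*pi_s_4 + 3/16*pi_s_5
  pi_s_5 = 1/16*pi_s_1 + 3/16*pi_s_2 + 3/8*pi_s_3 + 1/16*pi_s_4 + 1/16*pi_s_5
with normalization: pi_s_1 + pi_s_2 + pi_s_3 + pi_s_4 + pi_s_5 = 1.

Using the first 4 balance equations plus normalization, the linear system A*pi = b is:
  [-3/8, 1/16, 1/16, 1/16, 7/16] . pi = 0
  [1/16, -5/8, 7/16, 5/16, 1/4] . pi = 0
  [1/16, 1/4, -15/16, 5/16, 1/16] . pi = 0
  [3/16, 1/8, 1/16, -3/4, 3/16] . pi = 0
  [1, 1, 1, 1, 1] . pi = 1

Solving yields:
  pi_s_1 = 10415/39017
  pi_s_2 = 10653/39017
  pi_s_3 = 6009/39017
  pi_s_4 = 572/3547
  pi_s_5 = 5648/39017

Verification (pi * P):
  10415/39017*5/8 + 10653/39017*1/16 + 6009/39017*1/16 + 572/3547*1/16 + 5648/39017*7/16 = 10415/39017 = pi_s_1  (ok)
  10415/39017*1/16 + 10653/39017*3/8 + 6009/39017*7/16 + 572/3547*5/16 + 5648/39017*1/4 = 10653/39017 = pi_s_2  (ok)
  10415/39017*1/16 + 10653/39017*1/4 + 6009/39017*1/16 + 572/3547*5/16 + 5648/39017*1/16 = 6009/39017 = pi_s_3  (ok)
  10415/39017*3/16 + 10653/39017*1/8 + 6009/39017*1/16 + 572/3547*1/4 + 5648/39017*3/16 = 572/3547 = pi_s_4  (ok)
  10415/39017*1/16 + 10653/39017*3/16 + 6009/39017*3/8 + 572/3547*1/16 + 5648/39017*1/16 = 5648/39017 = pi_s_5  (ok)

Answer: 10415/39017 10653/39017 6009/39017 572/3547 5648/39017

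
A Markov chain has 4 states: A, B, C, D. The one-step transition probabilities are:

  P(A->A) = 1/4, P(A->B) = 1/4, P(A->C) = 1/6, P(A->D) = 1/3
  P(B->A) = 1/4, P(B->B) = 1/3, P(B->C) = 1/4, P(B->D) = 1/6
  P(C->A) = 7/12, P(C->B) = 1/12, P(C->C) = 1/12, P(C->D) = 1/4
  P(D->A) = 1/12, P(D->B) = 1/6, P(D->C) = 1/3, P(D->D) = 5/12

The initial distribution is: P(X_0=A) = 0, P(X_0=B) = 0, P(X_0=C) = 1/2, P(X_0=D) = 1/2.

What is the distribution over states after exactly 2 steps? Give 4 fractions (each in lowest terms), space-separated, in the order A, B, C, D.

Answer: 19/72 19/96 31/144 31/96

Derivation:
Propagating the distribution step by step (d_{t+1} = d_t * P):
d_0 = (A=0, B=0, C=1/2, D=1/2)
  d_1[A] = 0*1/4 + 0*1/4 + 1/2*7/12 + 1/2*1/12 = 1/3
  d_1[B] = 0*1/4 + 0*1/3 + 1/2*1/12 + 1/2*1/6 = 1/8
  d_1[C] = 0*1/6 + 0*1/4 + 1/2*1/12 + 1/2*1/3 = 5/24
  d_1[D] = 0*1/3 + 0*1/6 + 1/2*1/4 + 1/2*5/12 = 1/3
d_1 = (A=1/3, B=1/8, C=5/24, D=1/3)
  d_2[A] = 1/3*1/4 + 1/8*1/4 + 5/24*7/12 + 1/3*1/12 = 19/72
  d_2[B] = 1/3*1/4 + 1/8*1/3 + 5/24*1/12 + 1/3*1/6 = 19/96
  d_2[C] = 1/3*1/6 + 1/8*1/4 + 5/24*1/12 + 1/3*1/3 = 31/144
  d_2[D] = 1/3*1/3 + 1/8*1/6 + 5/24*1/4 + 1/3*5/12 = 31/96
d_2 = (A=19/72, B=19/96, C=31/144, D=31/96)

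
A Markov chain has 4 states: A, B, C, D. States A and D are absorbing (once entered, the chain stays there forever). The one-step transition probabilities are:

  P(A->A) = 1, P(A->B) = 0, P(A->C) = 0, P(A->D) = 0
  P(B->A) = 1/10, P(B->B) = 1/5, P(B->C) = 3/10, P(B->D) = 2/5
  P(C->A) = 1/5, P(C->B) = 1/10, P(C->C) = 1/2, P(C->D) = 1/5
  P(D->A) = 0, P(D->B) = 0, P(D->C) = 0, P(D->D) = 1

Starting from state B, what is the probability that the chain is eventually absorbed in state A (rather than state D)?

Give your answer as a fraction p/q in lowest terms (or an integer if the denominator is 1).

Answer: 11/37

Derivation:
Let a_i = P(absorbed in A | start in state i).
Boundary conditions: a_A = 1, a_D = 0.
For each transient state i, a_i = sum_j P(i->j) * a_j:
  a_B = 1/10*a_A + 1/5*a_B + 3/10*a_C + 2/5*a_D
  a_C = 1/5*a_A + 1/10*a_B + 1/2*a_C + 1/5*a_D

Substituting a_A = 1 and a_D = 0, rearrange to (I - Q) a = r where r[i] = P(i -> A):
  [4/5, -3/10] . (a_B, a_C) = 1/10
  [-1/10, 1/2] . (a_B, a_C) = 1/5

Solving yields:
  a_B = 11/37
  a_C = 17/37

Starting state is B, so the absorption probability is a_B = 11/37.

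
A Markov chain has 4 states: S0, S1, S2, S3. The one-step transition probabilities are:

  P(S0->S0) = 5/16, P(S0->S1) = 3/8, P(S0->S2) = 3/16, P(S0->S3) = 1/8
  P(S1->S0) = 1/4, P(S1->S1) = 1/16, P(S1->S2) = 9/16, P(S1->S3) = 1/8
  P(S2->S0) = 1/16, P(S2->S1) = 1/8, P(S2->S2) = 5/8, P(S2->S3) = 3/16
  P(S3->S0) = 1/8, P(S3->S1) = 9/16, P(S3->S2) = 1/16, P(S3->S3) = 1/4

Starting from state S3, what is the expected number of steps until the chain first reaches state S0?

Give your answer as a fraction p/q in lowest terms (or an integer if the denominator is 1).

Answer: 224/29

Derivation:
Let h_i = expected steps to first reach S0 from state i.
Boundary: h_S0 = 0.
First-step equations for the other states:
  h_S1 = 1 + 1/4*h_S0 + 1/16*h_S1 + 9/16*h_S2 + 1/8*h_S3
  h_S2 = 1 + 1/16*h_S0 + 1/8*h_S1 + 5/8*h_S2 + 3/16*h_S3
  h_S3 = 1 + 1/8*h_S0 + 9/16*h_S1 + 1/16*h_S2 + 1/4*h_S3

Substituting h_S0 = 0 and rearranging gives the linear system (I - Q) h = 1:
  [15/16, -9/16, -1/8] . (h_S1, h_S2, h_S3) = 1
  [-1/8, 3/8, -3/16] . (h_S1, h_S2, h_S3) = 1
  [-9/16, -1/16, 3/4] . (h_S1, h_S2, h_S3) = 1

Solving yields:
  h_S1 = 218/29
  h_S2 = 262/29
  h_S3 = 224/29

Starting state is S3, so the expected hitting time is h_S3 = 224/29.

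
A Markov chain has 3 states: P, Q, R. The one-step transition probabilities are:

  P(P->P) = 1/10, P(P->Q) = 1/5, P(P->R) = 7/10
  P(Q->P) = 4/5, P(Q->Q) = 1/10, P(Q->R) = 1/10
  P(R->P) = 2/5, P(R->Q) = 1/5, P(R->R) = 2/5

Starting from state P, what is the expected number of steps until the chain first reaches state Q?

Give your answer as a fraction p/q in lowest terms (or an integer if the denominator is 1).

Answer: 5

Derivation:
Let h_i = expected steps to first reach Q from state i.
Boundary: h_Q = 0.
First-step equations for the other states:
  h_P = 1 + 1/10*h_P + 1/5*h_Q + 7/10*h_R
  h_R = 1 + 2/5*h_P + 1/5*h_Q + 2/5*h_R

Substituting h_Q = 0 and rearranging gives the linear system (I - Q) h = 1:
  [9/10, -7/10] . (h_P, h_R) = 1
  [-2/5, 3/5] . (h_P, h_R) = 1

Solving yields:
  h_P = 5
  h_R = 5

Starting state is P, so the expected hitting time is h_P = 5.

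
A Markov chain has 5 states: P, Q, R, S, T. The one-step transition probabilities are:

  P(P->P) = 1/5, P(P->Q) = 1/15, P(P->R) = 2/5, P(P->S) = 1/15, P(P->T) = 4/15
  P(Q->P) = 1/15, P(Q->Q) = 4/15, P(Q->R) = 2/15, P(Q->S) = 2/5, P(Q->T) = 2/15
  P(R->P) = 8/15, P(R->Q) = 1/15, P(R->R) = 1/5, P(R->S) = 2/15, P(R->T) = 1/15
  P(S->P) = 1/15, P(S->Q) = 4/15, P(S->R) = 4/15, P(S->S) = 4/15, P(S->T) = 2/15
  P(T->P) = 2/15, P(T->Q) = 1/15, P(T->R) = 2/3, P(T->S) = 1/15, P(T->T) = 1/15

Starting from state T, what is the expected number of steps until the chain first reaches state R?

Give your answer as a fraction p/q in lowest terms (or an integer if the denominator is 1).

Answer: 13545/7024

Derivation:
Let h_i = expected steps to first reach R from state i.
Boundary: h_R = 0.
First-step equations for the other states:
  h_P = 1 + 1/5*h_P + 1/15*h_Q + 2/5*h_R + 1/15*h_S + 4/15*h_T
  h_Q = 1 + 1/15*h_P + 4/15*h_Q + 2/15*h_R + 2/5*h_S + 2/15*h_T
  h_S = 1 + 1/15*h_P + 4/15*h_Q + 4/15*h_R + 4/15*h_S + 2/15*h_T
  h_T = 1 + 2/15*h_P + 1/15*h_Q + 2/3*h_R + 1/15*h_S + 1/15*h_T

Substituting h_R = 0 and rearranging gives the linear system (I - Q) h = 1:
  [4/5, -1/15, -1/15, -4/15] . (h_P, h_Q, h_S, h_T) = 1
  [-1/15, 11/15, -2/5, -2/15] . (h_P, h_Q, h_S, h_T) = 1
  [-1/15, -4/15, 11/15, -2/15] . (h_P, h_Q, h_S, h_T) = 1
  [-2/15, -1/15, -1/15, 14/15] . (h_P, h_Q, h_S, h_T) = 1

Solving yields:
  h_P = 17415/7024
  h_Q = 26265/7024
  h_S = 23175/7024
  h_T = 13545/7024

Starting state is T, so the expected hitting time is h_T = 13545/7024.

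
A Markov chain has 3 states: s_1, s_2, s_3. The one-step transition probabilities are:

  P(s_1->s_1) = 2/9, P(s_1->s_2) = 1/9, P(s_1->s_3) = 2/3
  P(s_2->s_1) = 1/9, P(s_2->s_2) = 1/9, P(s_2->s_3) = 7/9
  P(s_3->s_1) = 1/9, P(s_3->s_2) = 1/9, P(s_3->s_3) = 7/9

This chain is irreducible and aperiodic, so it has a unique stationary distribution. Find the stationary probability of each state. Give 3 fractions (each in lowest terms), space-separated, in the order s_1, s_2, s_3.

Answer: 1/8 1/9 55/72

Derivation:
The stationary distribution satisfies pi = pi * P, i.e.:
  pi_s_1 = 2/9*pi_s_1 + 1/9*pi_s_2 + 1/9*pi_s_3
  pi_s_2 = 1/9*pi_s_1 + 1/9*pi_s_2 + 1/9*pi_s_3
  pi_s_3 = 2/3*pi_s_1 + 7/9*pi_s_2 + 7/9*pi_s_3
with normalization: pi_s_1 + pi_s_2 + pi_s_3 = 1.

Using the first 2 balance equations plus normalization, the linear system A*pi = b is:
  [-7/9, 1/9, 1/9] . pi = 0
  [1/9, -8/9, 1/9] . pi = 0
  [1, 1, 1] . pi = 1

Solving yields:
  pi_s_1 = 1/8
  pi_s_2 = 1/9
  pi_s_3 = 55/72

Verification (pi * P):
  1/8*2/9 + 1/9*1/9 + 55/72*1/9 = 1/8 = pi_s_1  (ok)
  1/8*1/9 + 1/9*1/9 + 55/72*1/9 = 1/9 = pi_s_2  (ok)
  1/8*2/3 + 1/9*7/9 + 55/72*7/9 = 55/72 = pi_s_3  (ok)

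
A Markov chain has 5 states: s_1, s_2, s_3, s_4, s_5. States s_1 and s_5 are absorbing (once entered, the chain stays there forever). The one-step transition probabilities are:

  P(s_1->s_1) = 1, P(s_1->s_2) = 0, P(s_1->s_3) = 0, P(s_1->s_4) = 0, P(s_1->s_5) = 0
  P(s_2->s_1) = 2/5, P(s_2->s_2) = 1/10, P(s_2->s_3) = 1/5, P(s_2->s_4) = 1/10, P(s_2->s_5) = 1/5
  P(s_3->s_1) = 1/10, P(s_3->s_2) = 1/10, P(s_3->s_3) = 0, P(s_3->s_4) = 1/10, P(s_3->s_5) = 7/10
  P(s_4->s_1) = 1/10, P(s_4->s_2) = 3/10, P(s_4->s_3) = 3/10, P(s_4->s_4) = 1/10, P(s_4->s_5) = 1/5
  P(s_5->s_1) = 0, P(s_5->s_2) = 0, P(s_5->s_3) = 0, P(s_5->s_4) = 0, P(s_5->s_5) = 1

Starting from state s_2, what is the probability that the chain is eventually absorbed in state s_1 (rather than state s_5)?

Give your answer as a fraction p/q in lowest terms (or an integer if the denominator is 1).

Answer: 127/242

Derivation:
Let a_i = P(absorbed in s_1 | start in state i).
Boundary conditions: a_s_1 = 1, a_s_5 = 0.
For each transient state i, a_i = sum_j P(i->j) * a_j:
  a_s_2 = 2/5*a_s_1 + 1/10*a_s_2 + 1/5*a_s_3 + 1/10*a_s_4 + 1/5*a_s_5
  a_s_3 = 1/10*a_s_1 + 1/10*a_s_2 + 0*a_s_3 + 1/10*a_s_4 + 7/10*a_s_5
  a_s_4 = 1/10*a_s_1 + 3/10*a_s_2 + 3/10*a_s_3 + 1/10*a_s_4 + 1/5*a_s_5

Substituting a_s_1 = 1 and a_s_5 = 0, rearrange to (I - Q) a = r where r[i] = P(i -> s_1):
  [9/10, -1/5, -1/10] . (a_s_2, a_s_3, a_s_4) = 2/5
  [-1/10, 1, -1/10] . (a_s_2, a_s_3, a_s_4) = 1/10
  [-3/10, -3/10, 9/10] . (a_s_2, a_s_3, a_s_4) = 1/10

Solving yields:
  a_s_2 = 127/242
  a_s_3 = 68/363
  a_s_4 = 23/66

Starting state is s_2, so the absorption probability is a_s_2 = 127/242.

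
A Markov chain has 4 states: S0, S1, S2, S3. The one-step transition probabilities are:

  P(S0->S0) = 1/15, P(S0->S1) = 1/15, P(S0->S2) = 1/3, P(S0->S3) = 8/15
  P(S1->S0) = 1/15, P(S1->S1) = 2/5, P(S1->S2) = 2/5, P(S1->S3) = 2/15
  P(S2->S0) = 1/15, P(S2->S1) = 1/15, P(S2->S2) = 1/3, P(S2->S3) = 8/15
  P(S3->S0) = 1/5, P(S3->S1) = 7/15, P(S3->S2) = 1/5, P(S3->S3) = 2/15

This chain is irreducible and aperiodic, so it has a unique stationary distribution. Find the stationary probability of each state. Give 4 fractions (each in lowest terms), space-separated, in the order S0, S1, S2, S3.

Answer: 197/1845 23/82 1151/3690 37/123

Derivation:
The stationary distribution satisfies pi = pi * P, i.e.:
  pi_S0 = 1/15*pi_S0 + 1/15*pi_S1 + 1/15*pi_S2 + 1/5*pi_S3
  pi_S1 = 1/15*pi_S0 + 2/5*pi_S1 + 1/15*pi_S2 + 7/15*pi_S3
  pi_S2 = 1/3*pi_S0 + 2/5*pi_S1 + 1/3*pi_S2 + 1/5*pi_S3
  pi_S3 = 8/15*pi_S0 + 2/15*pi_S1 + 8/15*pi_S2 + 2/15*pi_S3
with normalization: pi_S0 + pi_S1 + pi_S2 + pi_S3 = 1.

Using the first 3 balance equations plus normalization, the linear system A*pi = b is:
  [-14/15, 1/15, 1/15, 1/5] . pi = 0
  [1/15, -3/5, 1/15, 7/15] . pi = 0
  [1/3, 2/5, -2/3, 1/5] . pi = 0
  [1, 1, 1, 1] . pi = 1

Solving yields:
  pi_S0 = 197/1845
  pi_S1 = 23/82
  pi_S2 = 1151/3690
  pi_S3 = 37/123

Verification (pi * P):
  197/1845*1/15 + 23/82*1/15 + 1151/3690*1/15 + 37/123*1/5 = 197/1845 = pi_S0  (ok)
  197/1845*1/15 + 23/82*2/5 + 1151/3690*1/15 + 37/123*7/15 = 23/82 = pi_S1  (ok)
  197/1845*1/3 + 23/82*2/5 + 1151/3690*1/3 + 37/123*1/5 = 1151/3690 = pi_S2  (ok)
  197/1845*8/15 + 23/82*2/15 + 1151/3690*8/15 + 37/123*2/15 = 37/123 = pi_S3  (ok)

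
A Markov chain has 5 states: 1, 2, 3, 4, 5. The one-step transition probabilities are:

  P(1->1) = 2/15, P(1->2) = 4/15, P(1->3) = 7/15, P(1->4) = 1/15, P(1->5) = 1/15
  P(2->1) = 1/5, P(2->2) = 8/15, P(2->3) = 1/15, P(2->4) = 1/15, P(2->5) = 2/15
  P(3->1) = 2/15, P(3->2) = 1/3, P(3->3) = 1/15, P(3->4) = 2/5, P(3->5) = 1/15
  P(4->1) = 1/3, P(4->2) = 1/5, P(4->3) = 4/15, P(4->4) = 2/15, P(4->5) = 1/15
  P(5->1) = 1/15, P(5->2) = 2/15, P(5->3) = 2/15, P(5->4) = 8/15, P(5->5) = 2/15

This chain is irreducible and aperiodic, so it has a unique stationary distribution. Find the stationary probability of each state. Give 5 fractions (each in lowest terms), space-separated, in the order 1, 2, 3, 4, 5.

The stationary distribution satisfies pi = pi * P, i.e.:
  pi_1 = 2/15*pi_1 + 1/5*pi_2 + 2/15*pi_3 + 1/3*pi_4 + 1/15*pi_5
  pi_2 = 4/15*pi_1 + 8/15*pi_2 + 1/3*pi_3 + 1/5*pi_4 + 2/15*pi_5
  pi_3 = 7/15*pi_1 + 1/15*pi_2 + 1/15*pi_3 + 4/15*pi_4 + 2/15*pi_5
  pi_4 = 1/15*pi_1 + 1/15*pi_2 + 2/5*pi_3 + 2/15*pi_4 + 8/15*pi_5
  pi_5 = 1/15*pi_1 + 2/15*pi_2 + 1/15*pi_3 + 1/15*pi_4 + 2/15*pi_5
with normalization: pi_1 + pi_2 + pi_3 + pi_4 + pi_5 = 1.

Using the first 4 balance equations plus normalization, the linear system A*pi = b is:
  [-13/15, 1/5, 2/15, 1/3, 1/15] . pi = 0
  [4/15, -7/15, 1/3, 1/5, 2/15] . pi = 0
  [7/15, 1/15, -14/15, 4/15, 2/15] . pi = 0
  [1/15, 1/15, 2/5, -13/15, 8/15] . pi = 0
  [1, 1, 1, 1, 1] . pi = 1

Solving yields:
  pi_1 = 3067/16391
  pi_2 = 5673/16391
  pi_3 = 3033/16391
  pi_4 = 3042/16391
  pi_5 = 1576/16391

Verification (pi * P):
  3067/16391*2/15 + 5673/16391*1/5 + 3033/16391*2/15 + 3042/16391*1/3 + 1576/16391*1/15 = 3067/16391 = pi_1  (ok)
  3067/16391*4/15 + 5673/16391*8/15 + 3033/16391*1/3 + 3042/16391*1/5 + 1576/16391*2/15 = 5673/16391 = pi_2  (ok)
  3067/16391*7/15 + 5673/16391*1/15 + 3033/16391*1/15 + 3042/16391*4/15 + 1576/16391*2/15 = 3033/16391 = pi_3  (ok)
  3067/16391*1/15 + 5673/16391*1/15 + 3033/16391*2/5 + 3042/16391*2/15 + 1576/16391*8/15 = 3042/16391 = pi_4  (ok)
  3067/16391*1/15 + 5673/16391*2/15 + 3033/16391*1/15 + 3042/16391*1/15 + 1576/16391*2/15 = 1576/16391 = pi_5  (ok)

Answer: 3067/16391 5673/16391 3033/16391 3042/16391 1576/16391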